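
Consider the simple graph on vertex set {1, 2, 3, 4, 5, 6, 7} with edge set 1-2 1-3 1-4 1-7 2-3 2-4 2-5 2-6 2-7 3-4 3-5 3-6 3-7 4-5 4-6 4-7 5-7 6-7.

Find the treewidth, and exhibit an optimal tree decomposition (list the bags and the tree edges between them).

Each bag holds 5 vertices, so the decomposition has width 4, which upper-bounds the treewidth. On the other hand G contains the 5-clique {1, 2, 3, 4, 7}. A clique must lie in a single bag of any decomposition, so no decomposition can have width below 4. The upper and lower bounds meet at 4, so that is the treewidth.

Treewidth 4.
One optimal decomposition is:
Bags: B1 = {2, 3, 4, 5, 7}  B2 = {1, 2, 3, 4, 7}  B3 = {2, 3, 4, 6, 7}
Tree: B1–B2, B2–B3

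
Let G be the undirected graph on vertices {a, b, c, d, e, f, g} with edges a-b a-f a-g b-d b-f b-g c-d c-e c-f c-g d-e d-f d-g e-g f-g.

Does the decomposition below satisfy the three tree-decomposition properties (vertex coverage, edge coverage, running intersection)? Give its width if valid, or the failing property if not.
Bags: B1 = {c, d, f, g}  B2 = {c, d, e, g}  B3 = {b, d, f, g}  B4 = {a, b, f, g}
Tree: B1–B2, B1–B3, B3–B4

Every vertex of G appears in some bag (union = {a, b, c, d, e, f, g}); every edge is covered by a bag; and for each vertex v the set of bags containing v is connected in the bag tree. The decomposition is therefore valid. The largest bag has 4 vertices, so the width is 3.

Yes; width 3.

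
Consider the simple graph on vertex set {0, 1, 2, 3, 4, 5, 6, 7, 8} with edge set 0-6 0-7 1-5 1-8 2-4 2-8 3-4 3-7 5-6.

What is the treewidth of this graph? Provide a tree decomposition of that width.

Treewidth 2.
One such decomposition:
Bags: B1 = {2, 3, 4}  B2 = {2, 3, 8}  B3 = {1, 3, 8}  B4 = {1, 3, 5}  B5 = {3, 5, 6}  B6 = {0, 3, 6}  B7 = {0, 3, 7}
Tree: B1–B2, B2–B3, B3–B4, B4–B5, B5–B6, B6–B7

The largest bag has 3 vertices, giving width 2; this decomposition certifies tw(G) ≤ 2. The edges 3–4–2–8–1–5–6–0–7–3 form a cycle, so G is not a tree and its treewidth is at least 2. Therefore the treewidth is 2.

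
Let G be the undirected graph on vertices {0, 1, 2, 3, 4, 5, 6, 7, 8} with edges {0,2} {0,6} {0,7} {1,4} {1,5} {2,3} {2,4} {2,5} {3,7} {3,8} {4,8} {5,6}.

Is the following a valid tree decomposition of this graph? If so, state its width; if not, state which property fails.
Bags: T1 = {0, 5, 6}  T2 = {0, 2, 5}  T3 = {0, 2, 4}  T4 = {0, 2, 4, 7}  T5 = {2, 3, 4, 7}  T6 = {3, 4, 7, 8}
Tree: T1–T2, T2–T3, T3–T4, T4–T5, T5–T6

No — vertex 1 appears in no bag.

A tree decomposition must satisfy three properties: every vertex lies in some bag; for every edge, both endpoints lie together in some bag; and for every vertex, the bags containing it form a connected subtree. Here vertex 1 appears in no bag, so the decomposition is invalid.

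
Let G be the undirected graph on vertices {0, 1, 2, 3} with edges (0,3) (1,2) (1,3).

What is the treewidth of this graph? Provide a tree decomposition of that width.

Every bag has size at most 2, so the width is 2 − 1 = 1 and tw(G) ≤ 1. Any graph with an edge has treewidth ≥ 1, and G has the edge 3–1. Hence tw(G) = 1 exactly.

Treewidth 1.
Bags: B1 = {1, 3}  B2 = {0, 3}  B3 = {1, 2}
Tree: B1–B2, B1–B3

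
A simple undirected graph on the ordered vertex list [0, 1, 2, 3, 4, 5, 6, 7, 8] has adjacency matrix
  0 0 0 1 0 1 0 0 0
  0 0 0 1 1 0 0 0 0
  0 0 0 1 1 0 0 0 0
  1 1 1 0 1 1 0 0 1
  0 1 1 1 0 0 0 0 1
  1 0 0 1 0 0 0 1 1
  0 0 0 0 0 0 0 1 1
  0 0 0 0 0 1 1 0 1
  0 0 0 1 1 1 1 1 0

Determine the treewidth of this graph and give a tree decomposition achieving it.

Treewidth 2.
One such decomposition:
Bags: B1 = {3, 5, 8}  B2 = {5, 7, 8}  B3 = {0, 3, 5}  B4 = {6, 7, 8}  B5 = {3, 4, 8}  B6 = {2, 3, 4}  B7 = {1, 3, 4}
Tree: B1–B2, B1–B3, B2–B4, B1–B5, B5–B6, B6–B7

Every bag has size at most 3, so the width is 3 − 1 = 2 and tw(G) ≤ 2. Conversely, {0, 3, 5} is a clique of size 3, and the vertices of any clique must share a bag in every tree decomposition; so some bag has ≥ 3 vertices and tw(G) ≥ 2. Therefore the treewidth is 2.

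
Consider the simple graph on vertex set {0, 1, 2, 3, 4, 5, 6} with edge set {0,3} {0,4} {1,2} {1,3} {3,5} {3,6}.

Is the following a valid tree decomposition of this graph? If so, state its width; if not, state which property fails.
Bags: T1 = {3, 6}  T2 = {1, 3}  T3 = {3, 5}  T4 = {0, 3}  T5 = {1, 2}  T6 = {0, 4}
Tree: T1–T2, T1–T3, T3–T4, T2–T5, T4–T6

Every vertex of G appears in some bag (union = {0, 1, 2, 3, 4, 5, 6}); every edge is covered by a bag; and for each vertex v the set of bags containing v is connected in the bag tree. The decomposition is therefore valid. The largest bag has 2 vertices, so the width is 1.

Yes; width 1.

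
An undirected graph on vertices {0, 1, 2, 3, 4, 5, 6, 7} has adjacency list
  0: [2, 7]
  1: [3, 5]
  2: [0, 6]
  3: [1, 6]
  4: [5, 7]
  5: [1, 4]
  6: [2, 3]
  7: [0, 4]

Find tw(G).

A width-2 tree decomposition is:
Bags: B1 = {1, 3, 5}  B2 = {3, 4, 5}  B3 = {3, 4, 7}  B4 = {0, 3, 7}  B5 = {0, 2, 3}  B6 = {2, 3, 6}
Tree: B1–B2, B2–B3, B3–B4, B4–B5, B5–B6
Each bag holds 3 vertices, so the decomposition has width 2, which upper-bounds the treewidth. Since 3–1–5–4–7–0–2–6–3 is a cycle in G, G is not acyclic. Forests are exactly the graphs of treewidth ≤ 1, so tw(G) ≥ 2. Combining the bounds, tw(G) = 2.

2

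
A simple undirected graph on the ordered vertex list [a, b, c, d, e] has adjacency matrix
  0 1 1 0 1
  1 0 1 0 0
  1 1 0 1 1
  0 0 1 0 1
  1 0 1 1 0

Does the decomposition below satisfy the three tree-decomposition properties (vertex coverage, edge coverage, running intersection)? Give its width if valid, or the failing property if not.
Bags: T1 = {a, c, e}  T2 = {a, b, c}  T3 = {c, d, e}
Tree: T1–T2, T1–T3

Yes; width 2.

Every vertex of G appears in some bag (union = {a, b, c, d, e}); every edge is covered by a bag; and for each vertex v the set of bags containing v is connected in the bag tree. The decomposition is therefore valid. The largest bag has 3 vertices, so the width is 2.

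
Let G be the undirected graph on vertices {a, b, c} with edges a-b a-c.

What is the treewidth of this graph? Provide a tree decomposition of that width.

Every bag has size at most 2, so the width is 2 − 1 = 1 and tw(G) ≤ 1. Since G has at least one edge (e.g. a–b), it is not an edgeless graph, so tw(G) ≥ 1. Combining the bounds, tw(G) = 1.

Treewidth 1.
Bags: B1 = {a, b}  B2 = {a, c}
Tree: B1–B2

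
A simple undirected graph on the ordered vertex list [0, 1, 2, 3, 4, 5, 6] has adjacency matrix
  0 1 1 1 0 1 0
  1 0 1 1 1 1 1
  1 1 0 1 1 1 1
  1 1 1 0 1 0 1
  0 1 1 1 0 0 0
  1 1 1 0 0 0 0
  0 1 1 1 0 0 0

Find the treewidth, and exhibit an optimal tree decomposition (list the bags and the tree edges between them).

The largest bag has 4 vertices, giving width 3; this decomposition certifies tw(G) ≤ 3. For the lower bound, the 4 vertices {0, 1, 2, 3} are pairwise adjacent, and any tree decomposition puts a clique entirely inside one bag — forcing width ≥ 3. Hence tw(G) = 3 exactly.

Treewidth 3.
Bags: B1 = {0, 1, 2, 5}  B2 = {0, 1, 2, 3}  B3 = {1, 2, 3, 6}  B4 = {1, 2, 3, 4}
Tree: B1–B2, B2–B3, B3–B4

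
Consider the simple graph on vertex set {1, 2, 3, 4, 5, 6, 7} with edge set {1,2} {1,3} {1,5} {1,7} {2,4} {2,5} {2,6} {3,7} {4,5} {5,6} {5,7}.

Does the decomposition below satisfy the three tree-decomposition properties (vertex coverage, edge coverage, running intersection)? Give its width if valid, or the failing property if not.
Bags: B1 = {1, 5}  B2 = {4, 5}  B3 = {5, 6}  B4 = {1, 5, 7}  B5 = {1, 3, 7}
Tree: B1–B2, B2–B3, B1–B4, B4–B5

No — vertex 2 appears in no bag.

A tree decomposition must satisfy three properties: every vertex lies in some bag; for every edge, both endpoints lie together in some bag; and for every vertex, the bags containing it form a connected subtree. Here vertex 2 appears in no bag, so the decomposition is invalid.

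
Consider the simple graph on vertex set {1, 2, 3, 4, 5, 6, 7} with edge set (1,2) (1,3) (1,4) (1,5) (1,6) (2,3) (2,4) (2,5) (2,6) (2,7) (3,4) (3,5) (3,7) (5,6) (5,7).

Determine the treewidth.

3

A width-3 tree decomposition is:
Bags: B1 = {2, 3, 5, 7}  B2 = {1, 2, 3, 5}  B3 = {1, 2, 5, 6}  B4 = {1, 2, 3, 4}
Tree: B1–B2, B2–B3, B2–B4
Every bag has size at most 4, so the width is 4 − 1 = 3 and tw(G) ≤ 3. For the lower bound, the 4 vertices {1, 2, 3, 4} are pairwise adjacent, and any tree decomposition puts a clique entirely inside one bag — forcing width ≥ 3. The upper and lower bounds meet at 3, so that is the treewidth.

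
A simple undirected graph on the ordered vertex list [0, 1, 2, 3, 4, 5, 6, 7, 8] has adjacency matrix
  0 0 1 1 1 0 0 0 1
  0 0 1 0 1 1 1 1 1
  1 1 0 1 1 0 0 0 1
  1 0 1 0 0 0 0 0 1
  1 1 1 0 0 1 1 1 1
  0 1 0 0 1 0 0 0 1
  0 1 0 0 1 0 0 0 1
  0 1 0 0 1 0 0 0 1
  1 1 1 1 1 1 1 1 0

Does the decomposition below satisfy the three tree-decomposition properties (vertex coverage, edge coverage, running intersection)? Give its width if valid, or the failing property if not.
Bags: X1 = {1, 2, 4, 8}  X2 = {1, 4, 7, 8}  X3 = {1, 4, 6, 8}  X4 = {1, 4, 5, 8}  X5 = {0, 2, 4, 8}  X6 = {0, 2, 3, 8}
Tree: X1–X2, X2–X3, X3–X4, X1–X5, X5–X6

Yes; width 3.

Vertex coverage: the bags together contain {0, 1, 2, 3, 4, 5, 6, 7, 8}, the full vertex set. Edge coverage: each edge of G has both endpoints in at least one bag. Running intersection: for every vertex, the bags containing it form a connected subtree. All three properties hold, so this is a valid tree decomposition of width max|bag| − 1 = 3, and hence tw(G) ≤ 3.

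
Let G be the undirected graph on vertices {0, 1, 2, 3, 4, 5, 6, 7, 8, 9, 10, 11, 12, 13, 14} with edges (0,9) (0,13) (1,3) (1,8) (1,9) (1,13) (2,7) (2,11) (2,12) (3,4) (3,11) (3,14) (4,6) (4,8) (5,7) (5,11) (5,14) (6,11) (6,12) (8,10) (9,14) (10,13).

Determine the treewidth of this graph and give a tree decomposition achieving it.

Every bag has size at most 4, so the width is 4 − 1 = 3 and tw(G) ≤ 3. For the lower bound: the 4 vertex sets {0,10,13}, {8}, {1}, {3,4,9,14} are disjoint, each induces a connected subgraph, and every pair is joined by at least one edge of G. Contracting each set to a single vertex therefore yields K_{4} as a minor, and since treewidth is minor-monotone, tw(G) ≥ tw(K_{4}) = 3. The upper and lower bounds meet at 3, so that is the treewidth.

Treewidth 3.
One such decomposition:
Bags: B1 = {0, 8, 10, 13}  B2 = {0, 1, 8, 13}  B3 = {0, 1, 8, 9}  B4 = {1, 4, 8, 9}  B5 = {1, 3, 4, 9}  B6 = {3, 4, 9, 14}  B7 = {3, 4, 6, 14}  B8 = {3, 6, 11, 14}  B9 = {5, 6, 11, 14}  B10 = {5, 6, 11, 12}  B11 = {2, 5, 11, 12}  B12 = {2, 5, 7, 12}
Tree: B1–B2, B2–B3, B3–B4, B4–B5, B5–B6, B6–B7, B7–B8, B8–B9, B9–B10, B10–B11, B11–B12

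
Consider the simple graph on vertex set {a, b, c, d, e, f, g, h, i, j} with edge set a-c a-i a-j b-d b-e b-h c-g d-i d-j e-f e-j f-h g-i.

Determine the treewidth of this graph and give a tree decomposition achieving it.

Treewidth 2.
Bags: B1 = {e, f, h}  B2 = {b, e, h}  B3 = {b, e, j}  B4 = {b, d, j}  B5 = {a, d, j}  B6 = {a, d, i}  B7 = {a, c, i}  B8 = {c, g, i}
Tree: B1–B2, B2–B3, B3–B4, B4–B5, B5–B6, B6–B7, B7–B8

Every bag has size at most 3, so the width is 3 − 1 = 2 and tw(G) ≤ 2. Since f–h–b–e–f is a cycle in G, G is not acyclic. Forests are exactly the graphs of treewidth ≤ 1, so tw(G) ≥ 2. The upper and lower bounds meet at 2, so that is the treewidth.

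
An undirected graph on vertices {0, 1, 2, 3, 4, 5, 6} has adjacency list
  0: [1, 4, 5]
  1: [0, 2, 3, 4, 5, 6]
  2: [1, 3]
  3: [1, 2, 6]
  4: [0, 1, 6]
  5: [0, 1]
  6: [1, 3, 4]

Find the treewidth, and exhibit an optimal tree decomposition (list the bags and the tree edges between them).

Every bag has size at most 3, so the width is 3 − 1 = 2 and tw(G) ≤ 2. Conversely, {0, 1, 4} is a clique of size 3, and the vertices of any clique must share a bag in every tree decomposition; so some bag has ≥ 3 vertices and tw(G) ≥ 2. Combining the bounds, tw(G) = 2.

Treewidth 2.
One optimal decomposition is:
Bags: B1 = {1, 4, 6}  B2 = {1, 3, 6}  B3 = {0, 1, 4}  B4 = {1, 2, 3}  B5 = {0, 1, 5}
Tree: B1–B2, B1–B3, B2–B4, B3–B5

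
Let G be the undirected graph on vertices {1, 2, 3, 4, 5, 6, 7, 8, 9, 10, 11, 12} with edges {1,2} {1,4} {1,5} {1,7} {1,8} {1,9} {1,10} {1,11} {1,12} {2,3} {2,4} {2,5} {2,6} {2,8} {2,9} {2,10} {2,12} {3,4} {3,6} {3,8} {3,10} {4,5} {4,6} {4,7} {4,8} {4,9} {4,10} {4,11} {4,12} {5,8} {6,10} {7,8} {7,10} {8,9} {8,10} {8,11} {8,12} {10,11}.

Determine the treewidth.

4

A width-4 tree decomposition is:
Bags: B1 = {1, 2, 4, 8, 10}  B2 = {1, 2, 4, 5, 8}  B3 = {1, 4, 7, 8, 10}  B4 = {2, 3, 4, 8, 10}  B5 = {2, 3, 4, 6, 10}  B6 = {1, 2, 4, 8, 12}  B7 = {1, 4, 8, 10, 11}  B8 = {1, 2, 4, 8, 9}
Tree: B1–B2, B1–B3, B1–B4, B4–B5, B2–B6, B1–B7, B6–B8
Every bag has size at most 5, so the width is 5 − 1 = 4 and tw(G) ≤ 4. Conversely, {1, 2, 4, 8, 9} is a clique of size 5, and the vertices of any clique must share a bag in every tree decomposition; so some bag has ≥ 5 vertices and tw(G) ≥ 4. Combining the bounds, tw(G) = 4.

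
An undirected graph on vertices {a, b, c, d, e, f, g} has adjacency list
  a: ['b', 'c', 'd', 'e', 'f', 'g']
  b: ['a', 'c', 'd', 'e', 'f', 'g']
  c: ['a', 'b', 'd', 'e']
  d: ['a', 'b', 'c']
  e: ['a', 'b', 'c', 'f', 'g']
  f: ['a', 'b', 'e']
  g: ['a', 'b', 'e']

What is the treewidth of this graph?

A width-3 tree decomposition is:
Bags: B1 = {a, b, c, e}  B2 = {a, b, e, g}  B3 = {a, b, e, f}  B4 = {a, b, c, d}
Tree: B1–B2, B1–B3, B1–B4
Each bag holds 4 vertices, so the decomposition has width 3, which upper-bounds the treewidth. On the other hand G contains the 4-clique {a, b, c, d}. A clique must lie in a single bag of any decomposition, so no decomposition can have width below 3. The upper and lower bounds meet at 3, so that is the treewidth.

3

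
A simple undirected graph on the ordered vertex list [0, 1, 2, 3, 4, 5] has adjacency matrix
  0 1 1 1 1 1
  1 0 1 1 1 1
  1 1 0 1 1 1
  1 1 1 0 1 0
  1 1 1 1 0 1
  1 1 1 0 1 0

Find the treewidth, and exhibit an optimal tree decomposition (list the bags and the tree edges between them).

Treewidth 4.
One optimal decomposition is:
Bags: B1 = {0, 1, 2, 4, 5}  B2 = {0, 1, 2, 3, 4}
Tree: B1–B2

Each bag holds 5 vertices, so the decomposition has width 4, which upper-bounds the treewidth. For the lower bound, the 5 vertices {0, 1, 2, 3, 4} are pairwise adjacent, and any tree decomposition puts a clique entirely inside one bag — forcing width ≥ 4. Therefore the treewidth is 4.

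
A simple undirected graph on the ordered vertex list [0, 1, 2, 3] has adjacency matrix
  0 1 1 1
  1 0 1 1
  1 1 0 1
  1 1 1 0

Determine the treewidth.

A width-3 tree decomposition is:
Bags: B1 = {0, 1, 2, 3}
Tree: (single bag)
With just one bag of size 4, the width is 4 − 1 = 3, so tw(G) ≤ 3. On the other hand G contains the 4-clique {0, 1, 2, 3}. A clique must lie in a single bag of any decomposition, so no decomposition can have width below 3. Combining the bounds, tw(G) = 3.

3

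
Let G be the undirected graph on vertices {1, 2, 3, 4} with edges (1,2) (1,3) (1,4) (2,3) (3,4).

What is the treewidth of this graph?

A width-2 tree decomposition is:
Bags: B1 = {1, 3, 4}  B2 = {1, 2, 3}
Tree: B1–B2
Every bag has size at most 3, so the width is 3 − 1 = 2 and tw(G) ≤ 2. Conversely, {1, 2, 3} is a clique of size 3, and the vertices of any clique must share a bag in every tree decomposition; so some bag has ≥ 3 vertices and tw(G) ≥ 2. Therefore the treewidth is 2.

2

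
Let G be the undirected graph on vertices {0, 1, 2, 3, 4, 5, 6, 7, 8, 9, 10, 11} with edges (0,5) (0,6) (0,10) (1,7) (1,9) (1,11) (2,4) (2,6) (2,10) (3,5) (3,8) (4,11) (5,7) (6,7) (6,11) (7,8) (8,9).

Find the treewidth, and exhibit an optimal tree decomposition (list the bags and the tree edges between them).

Treewidth 3.
One optimal decomposition is:
Bags: B1 = {3, 5, 8, 9}  B2 = {5, 7, 8, 9}  B3 = {1, 5, 7, 9}  B4 = {0, 1, 5, 7}  B5 = {0, 1, 6, 7}  B6 = {0, 1, 6, 11}  B7 = {0, 6, 10, 11}  B8 = {2, 6, 10, 11}  B9 = {2, 4, 10, 11}
Tree: B1–B2, B2–B3, B3–B4, B4–B5, B5–B6, B6–B7, B7–B8, B8–B9

The largest bag has 4 vertices, giving width 3; this decomposition certifies tw(G) ≤ 3. For the lower bound: the 4 vertex sets {3,8,9}, {5}, {7}, {0,1,6,11} are disjoint, each induces a connected subgraph, and every pair is joined by at least one edge of G. Contracting each set to a single vertex therefore yields K_{4} as a minor, and since treewidth is minor-monotone, tw(G) ≥ tw(K_{4}) = 3. The upper and lower bounds meet at 3, so that is the treewidth.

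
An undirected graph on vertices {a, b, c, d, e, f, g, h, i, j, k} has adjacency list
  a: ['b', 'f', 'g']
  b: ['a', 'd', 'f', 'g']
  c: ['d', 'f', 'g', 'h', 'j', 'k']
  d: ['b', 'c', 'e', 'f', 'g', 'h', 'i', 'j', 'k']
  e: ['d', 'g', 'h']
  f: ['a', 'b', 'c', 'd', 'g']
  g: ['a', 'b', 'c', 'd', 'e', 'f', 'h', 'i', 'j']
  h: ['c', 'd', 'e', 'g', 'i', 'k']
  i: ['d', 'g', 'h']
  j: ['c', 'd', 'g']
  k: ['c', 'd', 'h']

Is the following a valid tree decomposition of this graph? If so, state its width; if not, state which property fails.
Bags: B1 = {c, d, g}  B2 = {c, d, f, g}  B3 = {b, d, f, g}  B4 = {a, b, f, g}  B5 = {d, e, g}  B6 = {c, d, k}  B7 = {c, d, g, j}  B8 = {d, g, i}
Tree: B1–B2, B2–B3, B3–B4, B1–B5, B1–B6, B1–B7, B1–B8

No — vertex h appears in no bag.

A tree decomposition must satisfy three properties: every vertex lies in some bag; for every edge, both endpoints lie together in some bag; and for every vertex, the bags containing it form a connected subtree. Here vertex h appears in no bag, so the decomposition is invalid.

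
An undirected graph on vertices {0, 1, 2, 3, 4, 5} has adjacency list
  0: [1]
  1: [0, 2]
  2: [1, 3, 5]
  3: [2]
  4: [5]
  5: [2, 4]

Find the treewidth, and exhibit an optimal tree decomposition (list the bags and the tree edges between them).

Treewidth 1.
Bags: B1 = {1, 2}  B2 = {2, 3}  B3 = {2, 5}  B4 = {4, 5}  B5 = {0, 1}
Tree: B1–B2, B2–B3, B3–B4, B1–B5

The largest bag has 2 vertices, giving width 1; this decomposition certifies tw(G) ≤ 1. G has an edge, so its treewidth is at least 1. Combining the bounds, tw(G) = 1.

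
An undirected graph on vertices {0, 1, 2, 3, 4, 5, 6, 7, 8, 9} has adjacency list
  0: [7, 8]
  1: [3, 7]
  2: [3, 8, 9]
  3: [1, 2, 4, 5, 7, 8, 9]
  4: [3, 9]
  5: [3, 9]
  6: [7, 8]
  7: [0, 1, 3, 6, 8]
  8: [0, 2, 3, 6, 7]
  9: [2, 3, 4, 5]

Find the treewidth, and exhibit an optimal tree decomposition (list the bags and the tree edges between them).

Every bag has size at most 3, so the width is 3 − 1 = 2 and tw(G) ≤ 2. For the lower bound, the 3 vertices {0, 7, 8} are pairwise adjacent, and any tree decomposition puts a clique entirely inside one bag — forcing width ≥ 2. The upper and lower bounds meet at 2, so that is the treewidth.

Treewidth 2.
Bags: B1 = {1, 3, 7}  B2 = {3, 7, 8}  B3 = {2, 3, 8}  B4 = {2, 3, 9}  B5 = {3, 5, 9}  B6 = {0, 7, 8}  B7 = {6, 7, 8}  B8 = {3, 4, 9}
Tree: B1–B2, B2–B3, B3–B4, B4–B5, B2–B6, B2–B7, B4–B8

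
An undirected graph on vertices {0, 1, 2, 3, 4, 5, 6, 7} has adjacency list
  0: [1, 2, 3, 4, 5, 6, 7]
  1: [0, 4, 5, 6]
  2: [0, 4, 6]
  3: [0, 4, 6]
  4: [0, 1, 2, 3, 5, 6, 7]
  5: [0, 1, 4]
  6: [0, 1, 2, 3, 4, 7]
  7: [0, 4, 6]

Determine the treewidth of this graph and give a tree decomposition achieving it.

Each bag holds 4 vertices, so the decomposition has width 3, which upper-bounds the treewidth. On the other hand G contains the 4-clique {0, 1, 4, 5}. A clique must lie in a single bag of any decomposition, so no decomposition can have width below 3. Hence tw(G) = 3 exactly.

Treewidth 3.
Bags: B1 = {0, 1, 4, 5}  B2 = {0, 1, 4, 6}  B3 = {0, 4, 6, 7}  B4 = {0, 3, 4, 6}  B5 = {0, 2, 4, 6}
Tree: B1–B2, B2–B3, B2–B4, B2–B5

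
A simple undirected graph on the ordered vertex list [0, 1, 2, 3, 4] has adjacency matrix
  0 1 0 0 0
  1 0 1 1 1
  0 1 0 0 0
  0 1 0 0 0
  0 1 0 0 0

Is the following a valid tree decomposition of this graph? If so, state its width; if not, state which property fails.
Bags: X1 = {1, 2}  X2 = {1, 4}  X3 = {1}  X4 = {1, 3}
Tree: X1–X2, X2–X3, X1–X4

A tree decomposition must satisfy three properties: every vertex lies in some bag; for every edge, both endpoints lie together in some bag; and for every vertex, the bags containing it form a connected subtree. Here vertex 0 appears in no bag, so the decomposition is invalid.

No — vertex 0 appears in no bag.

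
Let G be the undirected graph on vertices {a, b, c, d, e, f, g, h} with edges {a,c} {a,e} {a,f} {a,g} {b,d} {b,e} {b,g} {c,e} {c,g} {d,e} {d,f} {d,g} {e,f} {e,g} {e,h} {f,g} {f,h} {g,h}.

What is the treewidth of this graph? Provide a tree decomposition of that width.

Every bag has size at most 4, so the width is 4 − 1 = 3 and tw(G) ≤ 3. For the lower bound, the 4 vertices {a, c, e, g} are pairwise adjacent, and any tree decomposition puts a clique entirely inside one bag — forcing width ≥ 3. The upper and lower bounds meet at 3, so that is the treewidth.

Treewidth 3.
Bags: B1 = {e, f, g, h}  B2 = {d, e, f, g}  B3 = {a, e, f, g}  B4 = {a, c, e, g}  B5 = {b, d, e, g}
Tree: B1–B2, B2–B3, B3–B4, B2–B5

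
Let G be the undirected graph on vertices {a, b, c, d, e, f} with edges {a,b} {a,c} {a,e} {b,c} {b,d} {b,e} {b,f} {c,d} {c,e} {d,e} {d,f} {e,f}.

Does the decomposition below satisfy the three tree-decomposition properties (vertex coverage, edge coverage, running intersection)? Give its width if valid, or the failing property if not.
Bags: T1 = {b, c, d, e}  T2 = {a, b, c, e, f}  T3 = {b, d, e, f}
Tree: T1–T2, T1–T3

A tree decomposition must satisfy three properties: every vertex lies in some bag; for every edge, both endpoints lie together in some bag; and for every vertex, the bags containing it form a connected subtree. Here bags containing vertex f are not connected in the tree, so the decomposition is invalid.

No — bags containing vertex f are not connected in the tree.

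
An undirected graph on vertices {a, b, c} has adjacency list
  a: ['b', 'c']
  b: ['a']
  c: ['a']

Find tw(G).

1

A width-1 tree decomposition is:
Bags: B1 = {a, c}  B2 = {a, b}
Tree: B1–B2
The largest bag has 2 vertices, giving width 1; this decomposition certifies tw(G) ≤ 1. G has an edge, so its treewidth is at least 1. Combining the bounds, tw(G) = 1.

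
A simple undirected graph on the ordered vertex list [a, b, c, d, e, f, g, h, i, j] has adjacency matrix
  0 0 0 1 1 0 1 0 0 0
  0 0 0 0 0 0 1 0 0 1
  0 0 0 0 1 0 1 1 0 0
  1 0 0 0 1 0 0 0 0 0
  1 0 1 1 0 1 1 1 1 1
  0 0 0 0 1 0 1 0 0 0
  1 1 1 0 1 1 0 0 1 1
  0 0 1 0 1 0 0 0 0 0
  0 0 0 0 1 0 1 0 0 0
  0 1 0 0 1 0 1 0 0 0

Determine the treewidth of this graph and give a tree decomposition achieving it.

Treewidth 2.
Bags: B1 = {e, g, j}  B2 = {a, e, g}  B3 = {e, f, g}  B4 = {b, g, j}  B5 = {a, d, e}  B6 = {c, e, g}  B7 = {c, e, h}  B8 = {e, g, i}
Tree: B1–B2, B1–B3, B1–B4, B2–B5, B3–B6, B6–B7, B2–B8

Each bag holds 3 vertices, so the decomposition has width 2, which upper-bounds the treewidth. On the other hand G contains the 3-clique {a, d, e}. A clique must lie in a single bag of any decomposition, so no decomposition can have width below 2. Therefore the treewidth is 2.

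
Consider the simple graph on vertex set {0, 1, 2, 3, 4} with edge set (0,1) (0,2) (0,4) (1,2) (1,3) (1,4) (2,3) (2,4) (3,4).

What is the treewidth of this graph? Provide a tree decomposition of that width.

The largest bag has 4 vertices, giving width 3; this decomposition certifies tw(G) ≤ 3. Conversely, {0, 1, 2, 4} is a clique of size 4, and the vertices of any clique must share a bag in every tree decomposition; so some bag has ≥ 4 vertices and tw(G) ≥ 3. Combining the bounds, tw(G) = 3.

Treewidth 3.
One optimal decomposition is:
Bags: B1 = {1, 2, 3, 4}  B2 = {0, 1, 2, 4}
Tree: B1–B2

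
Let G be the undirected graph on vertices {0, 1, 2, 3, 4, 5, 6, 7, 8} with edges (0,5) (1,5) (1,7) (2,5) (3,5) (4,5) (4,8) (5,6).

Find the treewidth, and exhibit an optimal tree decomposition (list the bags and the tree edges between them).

Each bag holds 2 vertices, so the decomposition has width 1, which upper-bounds the treewidth. Since G has at least one edge (e.g. 5–6), it is not an edgeless graph, so tw(G) ≥ 1. Combining the bounds, tw(G) = 1.

Treewidth 1.
One optimal decomposition is:
Bags: B1 = {5, 6}  B2 = {1, 5}  B3 = {1, 7}  B4 = {0, 5}  B5 = {3, 5}  B6 = {4, 5}  B7 = {4, 8}  B8 = {2, 5}
Tree: B1–B2, B2–B3, B2–B4, B1–B5, B1–B6, B6–B7, B1–B8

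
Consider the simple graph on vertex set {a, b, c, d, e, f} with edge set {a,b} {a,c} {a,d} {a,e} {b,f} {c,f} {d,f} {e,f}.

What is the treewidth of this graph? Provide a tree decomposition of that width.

Each bag holds 3 vertices, so the decomposition has width 2, which upper-bounds the treewidth. The edges e–a–d–f–e form a cycle, so G is not a tree and its treewidth is at least 2. Combining the bounds, tw(G) = 2.

Treewidth 2.
One such decomposition:
Bags: B1 = {a, e, f}  B2 = {a, d, f}  B3 = {a, c, f}  B4 = {a, b, f}
Tree: B1–B2, B2–B3, B3–B4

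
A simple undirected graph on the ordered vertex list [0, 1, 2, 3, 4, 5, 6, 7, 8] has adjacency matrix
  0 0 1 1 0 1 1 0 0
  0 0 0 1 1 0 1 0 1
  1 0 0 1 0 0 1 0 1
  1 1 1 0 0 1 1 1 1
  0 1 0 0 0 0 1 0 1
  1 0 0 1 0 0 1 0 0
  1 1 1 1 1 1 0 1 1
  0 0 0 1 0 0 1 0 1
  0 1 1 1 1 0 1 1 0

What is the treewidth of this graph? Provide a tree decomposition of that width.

Treewidth 3.
One optimal decomposition is:
Bags: B1 = {0, 2, 3, 6}  B2 = {2, 3, 6, 8}  B3 = {0, 3, 5, 6}  B4 = {3, 6, 7, 8}  B5 = {1, 3, 6, 8}  B6 = {1, 4, 6, 8}
Tree: B1–B2, B1–B3, B2–B4, B2–B5, B5–B6

The largest bag has 4 vertices, giving width 3; this decomposition certifies tw(G) ≤ 3. On the other hand G contains the 4-clique {0, 2, 3, 6}. A clique must lie in a single bag of any decomposition, so no decomposition can have width below 3. The upper and lower bounds meet at 3, so that is the treewidth.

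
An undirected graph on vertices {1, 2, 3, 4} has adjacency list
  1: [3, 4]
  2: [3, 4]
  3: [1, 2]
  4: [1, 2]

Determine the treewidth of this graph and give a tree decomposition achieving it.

Treewidth 2.
One such decomposition:
Bags: B1 = {1, 2, 3}  B2 = {1, 2, 4}
Tree: B1–B2

Every bag has size at most 3, so the width is 3 − 1 = 2 and tw(G) ≤ 2. The edges 1–3–2–4–1 form a cycle, so G is not a tree and its treewidth is at least 2. Combining the bounds, tw(G) = 2.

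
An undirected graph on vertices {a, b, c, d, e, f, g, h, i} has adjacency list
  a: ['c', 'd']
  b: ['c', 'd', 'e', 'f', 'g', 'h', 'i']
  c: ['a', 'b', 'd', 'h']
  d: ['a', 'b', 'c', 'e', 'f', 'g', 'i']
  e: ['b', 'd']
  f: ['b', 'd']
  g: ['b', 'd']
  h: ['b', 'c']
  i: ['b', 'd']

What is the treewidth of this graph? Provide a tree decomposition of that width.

Each bag holds 3 vertices, so the decomposition has width 2, which upper-bounds the treewidth. Conversely, {a, c, d} is a clique of size 3, and the vertices of any clique must share a bag in every tree decomposition; so some bag has ≥ 3 vertices and tw(G) ≥ 2. Hence tw(G) = 2 exactly.

Treewidth 2.
One such decomposition:
Bags: B1 = {b, c, d}  B2 = {b, d, g}  B3 = {b, d, e}  B4 = {b, d, f}  B5 = {a, c, d}  B6 = {b, d, i}  B7 = {b, c, h}
Tree: B1–B2, B1–B3, B3–B4, B1–B5, B1–B6, B1–B7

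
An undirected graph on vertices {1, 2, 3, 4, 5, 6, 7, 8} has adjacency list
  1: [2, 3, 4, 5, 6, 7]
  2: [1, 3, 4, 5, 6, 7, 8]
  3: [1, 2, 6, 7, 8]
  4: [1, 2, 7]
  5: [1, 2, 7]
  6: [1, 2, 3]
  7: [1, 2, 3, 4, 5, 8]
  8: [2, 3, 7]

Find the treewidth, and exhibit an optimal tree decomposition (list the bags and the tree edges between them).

Each bag holds 4 vertices, so the decomposition has width 3, which upper-bounds the treewidth. For the lower bound, the 4 vertices {2, 3, 7, 8} are pairwise adjacent, and any tree decomposition puts a clique entirely inside one bag — forcing width ≥ 3. Combining the bounds, tw(G) = 3.

Treewidth 3.
Bags: B1 = {1, 2, 3, 6}  B2 = {1, 2, 3, 7}  B3 = {1, 2, 5, 7}  B4 = {1, 2, 4, 7}  B5 = {2, 3, 7, 8}
Tree: B1–B2, B2–B3, B2–B4, B2–B5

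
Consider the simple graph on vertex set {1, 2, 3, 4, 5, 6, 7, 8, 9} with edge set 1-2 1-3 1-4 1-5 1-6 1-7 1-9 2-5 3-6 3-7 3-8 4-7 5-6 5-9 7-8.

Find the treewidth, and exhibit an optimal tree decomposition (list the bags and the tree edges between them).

Each bag holds 3 vertices, so the decomposition has width 2, which upper-bounds the treewidth. For the lower bound, the 3 vertices {3, 7, 8} are pairwise adjacent, and any tree decomposition puts a clique entirely inside one bag — forcing width ≥ 2. Therefore the treewidth is 2.

Treewidth 2.
One optimal decomposition is:
Bags: B1 = {1, 3, 7}  B2 = {1, 3, 6}  B3 = {1, 5, 6}  B4 = {1, 4, 7}  B5 = {1, 2, 5}  B6 = {3, 7, 8}  B7 = {1, 5, 9}
Tree: B1–B2, B2–B3, B1–B4, B3–B5, B1–B6, B3–B7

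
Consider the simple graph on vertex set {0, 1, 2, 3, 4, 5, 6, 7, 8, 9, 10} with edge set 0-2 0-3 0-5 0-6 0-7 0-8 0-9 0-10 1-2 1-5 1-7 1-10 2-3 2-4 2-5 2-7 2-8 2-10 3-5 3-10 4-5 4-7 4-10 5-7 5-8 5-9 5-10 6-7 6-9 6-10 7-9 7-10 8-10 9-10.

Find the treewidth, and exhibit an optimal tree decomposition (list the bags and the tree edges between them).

Treewidth 4.
Bags: B1 = {0, 5, 7, 9, 10}  B2 = {0, 2, 5, 7, 10}  B3 = {0, 6, 7, 9, 10}  B4 = {0, 2, 5, 8, 10}  B5 = {2, 4, 5, 7, 10}  B6 = {1, 2, 5, 7, 10}  B7 = {0, 2, 3, 5, 10}
Tree: B1–B2, B1–B3, B2–B4, B2–B5, B5–B6, B2–B7

The largest bag has 5 vertices, giving width 4; this decomposition certifies tw(G) ≤ 4. Conversely, {0, 5, 7, 9, 10} is a clique of size 5, and the vertices of any clique must share a bag in every tree decomposition; so some bag has ≥ 5 vertices and tw(G) ≥ 4. Hence tw(G) = 4 exactly.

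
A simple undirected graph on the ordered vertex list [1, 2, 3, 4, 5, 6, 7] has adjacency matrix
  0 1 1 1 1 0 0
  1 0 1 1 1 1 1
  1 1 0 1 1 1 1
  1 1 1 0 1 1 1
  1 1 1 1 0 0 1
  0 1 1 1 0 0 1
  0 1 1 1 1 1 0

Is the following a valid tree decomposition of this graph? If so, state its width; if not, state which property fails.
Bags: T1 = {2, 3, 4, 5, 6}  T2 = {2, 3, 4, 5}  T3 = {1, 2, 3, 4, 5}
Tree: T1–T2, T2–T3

A tree decomposition must satisfy three properties: every vertex lies in some bag; for every edge, both endpoints lie together in some bag; and for every vertex, the bags containing it form a connected subtree. Here vertex 7 appears in no bag, so the decomposition is invalid.

No — vertex 7 appears in no bag.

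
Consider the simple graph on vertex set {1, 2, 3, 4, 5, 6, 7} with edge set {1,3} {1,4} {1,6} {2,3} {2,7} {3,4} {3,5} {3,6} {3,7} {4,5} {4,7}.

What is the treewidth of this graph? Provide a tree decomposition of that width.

Treewidth 2.
One such decomposition:
Bags: B1 = {3, 4, 5}  B2 = {1, 3, 4}  B3 = {3, 4, 7}  B4 = {2, 3, 7}  B5 = {1, 3, 6}
Tree: B1–B2, B1–B3, B3–B4, B2–B5

Each bag holds 3 vertices, so the decomposition has width 2, which upper-bounds the treewidth. Conversely, {2, 3, 7} is a clique of size 3, and the vertices of any clique must share a bag in every tree decomposition; so some bag has ≥ 3 vertices and tw(G) ≥ 2. The upper and lower bounds meet at 2, so that is the treewidth.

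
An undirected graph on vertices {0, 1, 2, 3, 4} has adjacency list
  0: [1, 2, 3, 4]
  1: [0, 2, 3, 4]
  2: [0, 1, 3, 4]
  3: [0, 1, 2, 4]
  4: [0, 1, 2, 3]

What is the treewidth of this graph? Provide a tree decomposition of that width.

A single bag containing all 5 vertices is trivially a valid decomposition of width 4. For the lower bound, the 5 vertices {0, 1, 2, 3, 4} are pairwise adjacent, and any tree decomposition puts a clique entirely inside one bag — forcing width ≥ 4. Hence tw(G) = 4 exactly.

Treewidth 4.
One optimal decomposition is:
Bags: B1 = {0, 1, 2, 3, 4}
Tree: (single bag)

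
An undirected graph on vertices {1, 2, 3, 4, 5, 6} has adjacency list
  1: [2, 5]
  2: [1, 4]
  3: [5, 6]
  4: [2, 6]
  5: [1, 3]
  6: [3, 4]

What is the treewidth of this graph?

2

A width-2 tree decomposition is:
Bags: B1 = {1, 3, 5}  B2 = {1, 3, 6}  B3 = {1, 4, 6}  B4 = {1, 2, 4}
Tree: B1–B2, B2–B3, B3–B4
Each bag holds 3 vertices, so the decomposition has width 2, which upper-bounds the treewidth. Since 1–5–3–6–4–2–1 is a cycle in G, G is not acyclic. Forests are exactly the graphs of treewidth ≤ 1, so tw(G) ≥ 2. Hence tw(G) = 2 exactly.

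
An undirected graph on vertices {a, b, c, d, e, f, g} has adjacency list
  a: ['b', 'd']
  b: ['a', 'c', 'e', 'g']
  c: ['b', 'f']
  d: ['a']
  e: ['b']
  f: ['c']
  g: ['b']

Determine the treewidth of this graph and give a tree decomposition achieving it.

Each bag holds 2 vertices, so the decomposition has width 1, which upper-bounds the treewidth. Any graph with an edge has treewidth ≥ 1, and G has the edge a–b. Therefore the treewidth is 1.

Treewidth 1.
One optimal decomposition is:
Bags: B1 = {a, b}  B2 = {b, c}  B3 = {a, d}  B4 = {b, e}  B5 = {b, g}  B6 = {c, f}
Tree: B1–B2, B1–B3, B2–B4, B1–B5, B2–B6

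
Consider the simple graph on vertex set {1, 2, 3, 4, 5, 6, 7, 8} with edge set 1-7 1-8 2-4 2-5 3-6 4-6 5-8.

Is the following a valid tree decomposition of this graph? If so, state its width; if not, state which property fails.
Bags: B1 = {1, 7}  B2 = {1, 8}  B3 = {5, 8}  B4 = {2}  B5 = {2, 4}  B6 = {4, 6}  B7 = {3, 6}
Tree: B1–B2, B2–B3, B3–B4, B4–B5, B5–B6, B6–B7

A tree decomposition must satisfy three properties: every vertex lies in some bag; for every edge, both endpoints lie together in some bag; and for every vertex, the bags containing it form a connected subtree. Here edge (5,2) lies in no bag, so the decomposition is invalid.

No — edge (5,2) lies in no bag.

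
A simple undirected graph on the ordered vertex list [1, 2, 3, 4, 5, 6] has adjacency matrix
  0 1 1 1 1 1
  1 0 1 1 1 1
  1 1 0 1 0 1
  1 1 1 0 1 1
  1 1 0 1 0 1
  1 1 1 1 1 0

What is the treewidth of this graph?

4

A width-4 tree decomposition is:
Bags: B1 = {1, 2, 3, 4, 6}  B2 = {1, 2, 4, 5, 6}
Tree: B1–B2
The largest bag has 5 vertices, giving width 4; this decomposition certifies tw(G) ≤ 4. Conversely, {1, 2, 3, 4, 6} is a clique of size 5, and the vertices of any clique must share a bag in every tree decomposition; so some bag has ≥ 5 vertices and tw(G) ≥ 4. Therefore the treewidth is 4.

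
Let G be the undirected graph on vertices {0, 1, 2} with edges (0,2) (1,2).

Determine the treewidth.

1

A width-1 tree decomposition is:
Bags: B1 = {0, 2}  B2 = {1, 2}
Tree: B1–B2
The largest bag has 2 vertices, giving width 1; this decomposition certifies tw(G) ≤ 1. G has an edge, so its treewidth is at least 1. The upper and lower bounds meet at 1, so that is the treewidth.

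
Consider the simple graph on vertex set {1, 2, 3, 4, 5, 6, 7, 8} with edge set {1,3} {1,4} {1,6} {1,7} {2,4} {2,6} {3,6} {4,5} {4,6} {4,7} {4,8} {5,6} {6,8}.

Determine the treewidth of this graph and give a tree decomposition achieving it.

Each bag holds 3 vertices, so the decomposition has width 2, which upper-bounds the treewidth. Conversely, {1, 3, 6} is a clique of size 3, and the vertices of any clique must share a bag in every tree decomposition; so some bag has ≥ 3 vertices and tw(G) ≥ 2. The upper and lower bounds meet at 2, so that is the treewidth.

Treewidth 2.
One optimal decomposition is:
Bags: B1 = {4, 6, 8}  B2 = {4, 5, 6}  B3 = {1, 4, 6}  B4 = {2, 4, 6}  B5 = {1, 4, 7}  B6 = {1, 3, 6}
Tree: B1–B2, B2–B3, B2–B4, B3–B5, B3–B6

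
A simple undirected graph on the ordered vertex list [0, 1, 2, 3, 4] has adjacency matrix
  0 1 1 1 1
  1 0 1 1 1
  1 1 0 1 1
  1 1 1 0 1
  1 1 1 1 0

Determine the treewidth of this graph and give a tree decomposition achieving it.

Treewidth 4.
Bags: B1 = {0, 1, 2, 3, 4}
Tree: (single bag)

With just one bag of size 5, the width is 5 − 1 = 4, so tw(G) ≤ 4. On the other hand G contains the 5-clique {0, 1, 2, 3, 4}. A clique must lie in a single bag of any decomposition, so no decomposition can have width below 4. The upper and lower bounds meet at 4, so that is the treewidth.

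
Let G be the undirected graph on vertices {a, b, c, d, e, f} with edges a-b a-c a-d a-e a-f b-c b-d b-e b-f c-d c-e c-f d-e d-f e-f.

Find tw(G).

5

A width-5 tree decomposition is:
Bags: B1 = {a, b, c, d, e, f}
Tree: (single bag)
With just one bag of size 6, the width is 6 − 1 = 5, so tw(G) ≤ 5. Conversely, {a, b, c, d, e, f} is a clique of size 6, and the vertices of any clique must share a bag in every tree decomposition; so some bag has ≥ 6 vertices and tw(G) ≥ 5. Therefore the treewidth is 5.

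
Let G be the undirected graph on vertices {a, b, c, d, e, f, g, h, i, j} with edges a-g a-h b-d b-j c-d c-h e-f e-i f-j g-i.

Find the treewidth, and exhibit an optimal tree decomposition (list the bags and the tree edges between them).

Every bag has size at most 3, so the width is 3 − 1 = 2 and tw(G) ≤ 2. For the lower bound, G contains the cycle d–b–j–f–e–i–g–a–h–c–d, so G is not a forest; only forests have treewidth ≤ 1, hence tw(G) ≥ 2. Combining the bounds, tw(G) = 2.

Treewidth 2.
One optimal decomposition is:
Bags: B1 = {b, d, j}  B2 = {d, f, j}  B3 = {d, e, f}  B4 = {d, e, i}  B5 = {d, g, i}  B6 = {a, d, g}  B7 = {a, d, h}  B8 = {c, d, h}
Tree: B1–B2, B2–B3, B3–B4, B4–B5, B5–B6, B6–B7, B7–B8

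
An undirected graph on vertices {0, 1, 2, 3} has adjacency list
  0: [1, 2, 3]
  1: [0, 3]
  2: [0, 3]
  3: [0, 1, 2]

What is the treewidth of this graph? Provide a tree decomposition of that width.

The largest bag has 3 vertices, giving width 2; this decomposition certifies tw(G) ≤ 2. Conversely, {0, 1, 3} is a clique of size 3, and the vertices of any clique must share a bag in every tree decomposition; so some bag has ≥ 3 vertices and tw(G) ≥ 2. Therefore the treewidth is 2.

Treewidth 2.
One optimal decomposition is:
Bags: B1 = {0, 2, 3}  B2 = {0, 1, 3}
Tree: B1–B2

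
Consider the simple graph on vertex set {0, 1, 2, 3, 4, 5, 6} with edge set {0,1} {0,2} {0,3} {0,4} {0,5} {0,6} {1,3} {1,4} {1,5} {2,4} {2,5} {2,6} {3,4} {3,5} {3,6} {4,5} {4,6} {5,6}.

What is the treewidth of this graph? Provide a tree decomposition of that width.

Each bag holds 5 vertices, so the decomposition has width 4, which upper-bounds the treewidth. Conversely, {0, 2, 4, 5, 6} is a clique of size 5, and the vertices of any clique must share a bag in every tree decomposition; so some bag has ≥ 5 vertices and tw(G) ≥ 4. Combining the bounds, tw(G) = 4.

Treewidth 4.
Bags: B1 = {0, 3, 4, 5, 6}  B2 = {0, 1, 3, 4, 5}  B3 = {0, 2, 4, 5, 6}
Tree: B1–B2, B1–B3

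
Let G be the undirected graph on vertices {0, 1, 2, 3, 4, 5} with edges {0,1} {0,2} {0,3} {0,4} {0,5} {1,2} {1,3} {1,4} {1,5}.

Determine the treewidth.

2

A width-2 tree decomposition is:
Bags: B1 = {0, 1, 4}  B2 = {0, 1, 2}  B3 = {0, 1, 5}  B4 = {0, 1, 3}
Tree: B1–B2, B2–B3, B3–B4
Every bag has size at most 3, so the width is 3 − 1 = 2 and tw(G) ≤ 2. Conversely, {0, 1, 2} is a clique of size 3, and the vertices of any clique must share a bag in every tree decomposition; so some bag has ≥ 3 vertices and tw(G) ≥ 2. Therefore the treewidth is 2.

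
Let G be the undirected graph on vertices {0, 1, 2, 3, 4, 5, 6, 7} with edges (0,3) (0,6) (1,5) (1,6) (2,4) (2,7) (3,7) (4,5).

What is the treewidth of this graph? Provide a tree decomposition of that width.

Each bag holds 3 vertices, so the decomposition has width 2, which upper-bounds the treewidth. The edges 2–4–5–1–6–0–3–7–2 form a cycle, so G is not a tree and its treewidth is at least 2. Hence tw(G) = 2 exactly.

Treewidth 2.
Bags: B1 = {2, 4, 5}  B2 = {1, 2, 5}  B3 = {1, 2, 6}  B4 = {0, 2, 6}  B5 = {0, 2, 3}  B6 = {2, 3, 7}
Tree: B1–B2, B2–B3, B3–B4, B4–B5, B5–B6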